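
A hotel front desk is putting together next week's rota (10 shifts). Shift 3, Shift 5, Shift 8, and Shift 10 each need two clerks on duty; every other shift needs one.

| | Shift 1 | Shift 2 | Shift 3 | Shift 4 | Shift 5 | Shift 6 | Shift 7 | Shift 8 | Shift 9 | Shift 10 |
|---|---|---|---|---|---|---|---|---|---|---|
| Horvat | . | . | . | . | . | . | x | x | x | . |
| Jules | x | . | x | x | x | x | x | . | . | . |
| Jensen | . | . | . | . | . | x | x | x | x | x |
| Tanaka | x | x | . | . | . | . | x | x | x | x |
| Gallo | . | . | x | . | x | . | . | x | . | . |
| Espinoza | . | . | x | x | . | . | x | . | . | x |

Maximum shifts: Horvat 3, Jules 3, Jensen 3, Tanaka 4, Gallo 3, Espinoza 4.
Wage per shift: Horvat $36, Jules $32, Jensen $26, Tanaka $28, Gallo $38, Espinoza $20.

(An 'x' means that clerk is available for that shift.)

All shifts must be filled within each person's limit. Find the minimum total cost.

Shift 2 can only be covered by Tanaka, so that assignment is forced.
Shift 5 can only be covered by Jules and Gallo, so that assignment is forced.
Picking the cheapest available clerk for each shift independently would cost $370, but that ignores the shift limits.
An optimal schedule: Shift 1→Tanaka, Shift 2→Tanaka, Shift 3→Espinoza+Jules, Shift 4→Espinoza, Shift 5→Jules+Gallo, Shift 6→Jensen, Shift 7→Espinoza, Shift 8→Jensen+Tanaka, Shift 9→Jensen, Shift 10→Espinoza+Tanaka.
Total: 28 + 28 + 20 + 32 + 20 + 32 + 38 + 26 + 20 + 26 + 28 + 26 + 20 + 28 = $372.

$372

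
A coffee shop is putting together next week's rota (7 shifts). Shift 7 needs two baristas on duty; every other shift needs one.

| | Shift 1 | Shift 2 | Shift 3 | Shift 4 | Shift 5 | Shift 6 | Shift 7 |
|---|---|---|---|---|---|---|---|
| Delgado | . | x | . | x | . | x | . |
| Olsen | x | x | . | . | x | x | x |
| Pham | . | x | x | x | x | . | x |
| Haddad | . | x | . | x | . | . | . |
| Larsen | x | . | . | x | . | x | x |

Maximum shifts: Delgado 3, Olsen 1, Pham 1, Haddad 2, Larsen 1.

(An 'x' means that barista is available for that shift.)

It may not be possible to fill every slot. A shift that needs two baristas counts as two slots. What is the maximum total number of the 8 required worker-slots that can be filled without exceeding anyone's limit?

6

Total capacity across all baristas is 3+1+1+2+1 = 8, and 8 slots are needed, so at most 8 can be filled.
Shifts {Shift 1, Shift 3, Shift 7} need 4 slots but only Olsen, Pham, and Larsen are available for them, supplying at most 3 — so at least 1 slot must go unfilled.
An assignment achieving 6: Shift 1→Olsen, Shift 2→Delgado, Shift 3→Pham, Shift 4→Delgado, Shift 6→Delgado, Shift 7→Larsen.
Loads: Delgado 3/3, Olsen 1/1, Pham 1/1, Haddad 0/2, Larsen 1/1.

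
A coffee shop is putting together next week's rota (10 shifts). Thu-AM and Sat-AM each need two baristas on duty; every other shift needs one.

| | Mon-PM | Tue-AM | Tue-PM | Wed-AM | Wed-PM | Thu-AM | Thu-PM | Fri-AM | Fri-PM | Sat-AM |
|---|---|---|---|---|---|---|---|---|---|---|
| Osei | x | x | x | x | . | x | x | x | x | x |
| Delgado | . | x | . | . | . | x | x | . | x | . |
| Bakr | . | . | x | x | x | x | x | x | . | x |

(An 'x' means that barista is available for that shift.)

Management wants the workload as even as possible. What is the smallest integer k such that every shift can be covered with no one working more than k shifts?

4

With 3 baristas and 12 worker-slots to fill, someone must work at least ⌈12/3⌉ = 4 shifts, so k ≥ 4.
k = 4 works: Mon-PM→Osei, Tue-AM→Delgado, Tue-PM→Osei, Wed-AM→Osei, Wed-PM→Bakr, Thu-AM→Delgado+Bakr, Thu-PM→Delgado, Fri-AM→Bakr, Fri-PM→Delgado, Sat-AM→Osei+Bakr.
Loads: Osei 4, Delgado 4, Bakr 4 — all ≤ 4.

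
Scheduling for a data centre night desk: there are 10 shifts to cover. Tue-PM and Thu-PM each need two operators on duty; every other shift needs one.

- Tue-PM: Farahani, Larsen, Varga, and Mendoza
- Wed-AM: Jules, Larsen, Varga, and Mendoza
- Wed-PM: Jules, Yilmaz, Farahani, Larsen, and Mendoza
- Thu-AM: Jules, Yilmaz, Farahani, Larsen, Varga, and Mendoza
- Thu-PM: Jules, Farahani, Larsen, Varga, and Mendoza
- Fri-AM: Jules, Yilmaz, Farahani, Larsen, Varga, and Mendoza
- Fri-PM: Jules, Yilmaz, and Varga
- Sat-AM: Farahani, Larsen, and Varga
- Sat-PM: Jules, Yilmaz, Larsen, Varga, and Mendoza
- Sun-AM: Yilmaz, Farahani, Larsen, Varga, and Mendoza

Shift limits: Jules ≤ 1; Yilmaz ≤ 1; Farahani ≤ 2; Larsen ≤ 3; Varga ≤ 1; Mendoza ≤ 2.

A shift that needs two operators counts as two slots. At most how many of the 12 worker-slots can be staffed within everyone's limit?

10

Total capacity across all operators is 1+1+2+3+1+2 = 10, and 12 slots are needed, so at most 10 can be filled.
An assignment achieving 10: Tue-PM→Farahani+Larsen, Wed-AM→Larsen, Wed-PM→Yilmaz, Thu-PM→Larsen+Varga, Fri-PM→Jules, Sat-AM→Farahani, Sat-PM→Mendoza, Sun-AM→Mendoza.
Loads: Jules 1/1, Yilmaz 1/1, Farahani 2/2, Larsen 3/3, Varga 1/1, Mendoza 2/2.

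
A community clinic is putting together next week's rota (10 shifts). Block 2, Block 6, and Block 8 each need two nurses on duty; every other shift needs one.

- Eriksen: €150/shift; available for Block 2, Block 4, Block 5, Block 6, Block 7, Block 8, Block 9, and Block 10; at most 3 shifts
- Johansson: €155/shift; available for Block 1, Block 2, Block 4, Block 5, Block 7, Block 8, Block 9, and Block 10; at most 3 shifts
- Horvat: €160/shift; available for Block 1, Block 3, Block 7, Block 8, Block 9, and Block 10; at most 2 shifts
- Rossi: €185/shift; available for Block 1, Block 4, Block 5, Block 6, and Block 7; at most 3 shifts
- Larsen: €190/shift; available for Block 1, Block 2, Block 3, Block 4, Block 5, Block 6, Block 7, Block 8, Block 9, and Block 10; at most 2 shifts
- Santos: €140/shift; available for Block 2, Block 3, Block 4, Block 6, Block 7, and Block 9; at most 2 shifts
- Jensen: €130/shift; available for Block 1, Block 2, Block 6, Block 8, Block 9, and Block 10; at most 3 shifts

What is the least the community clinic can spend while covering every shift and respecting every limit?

€1905

Picking the cheapest available nurse for each shift independently would cost €1780, but that ignores the shift limits.
An optimal schedule: Block 1→Jensen, Block 2→Eriksen+Johansson, Block 3→Santos, Block 4→Santos, Block 5→Eriksen, Block 6→Jensen+Eriksen, Block 7→Johansson, Block 8→Johansson+Horvat, Block 9→Horvat, Block 10→Jensen.
Total: 130 + 150 + 155 + 140 + 140 + 150 + 130 + 150 + 155 + 155 + 160 + 160 + 130 = €1905.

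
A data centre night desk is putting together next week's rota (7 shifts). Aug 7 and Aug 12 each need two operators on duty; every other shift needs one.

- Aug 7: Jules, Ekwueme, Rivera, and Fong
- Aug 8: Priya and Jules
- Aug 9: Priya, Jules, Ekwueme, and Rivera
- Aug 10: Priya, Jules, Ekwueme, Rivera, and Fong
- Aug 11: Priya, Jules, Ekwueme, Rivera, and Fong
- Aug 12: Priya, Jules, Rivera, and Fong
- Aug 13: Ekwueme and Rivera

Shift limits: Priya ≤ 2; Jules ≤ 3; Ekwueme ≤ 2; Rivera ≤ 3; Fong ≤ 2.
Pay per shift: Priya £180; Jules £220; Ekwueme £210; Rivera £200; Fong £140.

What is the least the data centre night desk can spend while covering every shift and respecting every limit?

£1660

Picking the cheapest available operator for each shift independently would cost £1500, but that ignores the shift limits.
An optimal schedule: Aug 7→Rivera+Ekwueme, Aug 8→Priya, Aug 9→Priya, Aug 10→Fong, Aug 11→Ekwueme, Aug 12→Fong+Rivera, Aug 13→Rivera.
Total: 200 + 210 + 180 + 180 + 140 + 210 + 140 + 200 + 200 = £1660.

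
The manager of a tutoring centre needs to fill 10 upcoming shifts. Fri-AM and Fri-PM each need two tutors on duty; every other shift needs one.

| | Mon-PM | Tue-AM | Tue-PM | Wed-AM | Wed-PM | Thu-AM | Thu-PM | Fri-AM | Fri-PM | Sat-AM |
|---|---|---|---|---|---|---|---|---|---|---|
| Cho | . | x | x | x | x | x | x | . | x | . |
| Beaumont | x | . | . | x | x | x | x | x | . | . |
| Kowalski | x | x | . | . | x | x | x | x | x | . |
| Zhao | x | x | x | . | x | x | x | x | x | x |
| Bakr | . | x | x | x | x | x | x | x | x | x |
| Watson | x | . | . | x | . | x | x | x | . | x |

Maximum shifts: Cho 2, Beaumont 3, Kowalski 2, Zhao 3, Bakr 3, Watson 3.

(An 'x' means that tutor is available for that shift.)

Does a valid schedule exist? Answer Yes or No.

One valid schedule: Mon-PM→Beaumont, Tue-AM→Cho, Tue-PM→Cho, Wed-AM→Beaumont, Wed-PM→Beaumont, Thu-AM→Kowalski, Thu-PM→Kowalski, Fri-AM→Zhao+Bakr, Fri-PM→Zhao+Bakr, Sat-AM→Zhao.
Loads: Cho 2/2, Beaumont 3/3, Kowalski 2/2, Zhao 3/3, Bakr 2/3, Watson 0/3 — all within limits.

Yes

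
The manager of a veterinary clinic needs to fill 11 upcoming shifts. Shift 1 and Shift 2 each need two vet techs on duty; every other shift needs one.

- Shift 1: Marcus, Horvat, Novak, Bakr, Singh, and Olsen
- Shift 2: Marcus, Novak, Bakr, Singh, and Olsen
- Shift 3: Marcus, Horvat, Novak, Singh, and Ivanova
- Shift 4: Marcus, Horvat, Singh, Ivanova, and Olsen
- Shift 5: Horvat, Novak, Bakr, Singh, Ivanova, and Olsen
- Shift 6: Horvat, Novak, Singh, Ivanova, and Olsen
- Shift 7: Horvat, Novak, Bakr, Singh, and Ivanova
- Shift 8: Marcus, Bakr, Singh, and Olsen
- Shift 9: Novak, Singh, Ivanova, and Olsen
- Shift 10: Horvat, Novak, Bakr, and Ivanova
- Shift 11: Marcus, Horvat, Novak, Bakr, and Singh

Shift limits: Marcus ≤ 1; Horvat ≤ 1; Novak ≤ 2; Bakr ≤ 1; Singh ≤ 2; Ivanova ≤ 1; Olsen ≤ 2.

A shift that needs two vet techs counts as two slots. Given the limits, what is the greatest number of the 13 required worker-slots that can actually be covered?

10

Total capacity across all vet techs is 1+1+2+1+2+1+2 = 10, and 13 slots are needed, so at most 10 can be filled.
An assignment achieving 10: Shift 1→Olsen, Shift 2→Novak+Bakr, Shift 3→Singh, Shift 4→Singh, Shift 5→Olsen, Shift 6→Ivanova, Shift 8→Marcus, Shift 9→Novak, Shift 10→Horvat.
Loads: Marcus 1/1, Horvat 1/1, Novak 2/2, Bakr 1/1, Singh 2/2, Ivanova 1/1, Olsen 2/2.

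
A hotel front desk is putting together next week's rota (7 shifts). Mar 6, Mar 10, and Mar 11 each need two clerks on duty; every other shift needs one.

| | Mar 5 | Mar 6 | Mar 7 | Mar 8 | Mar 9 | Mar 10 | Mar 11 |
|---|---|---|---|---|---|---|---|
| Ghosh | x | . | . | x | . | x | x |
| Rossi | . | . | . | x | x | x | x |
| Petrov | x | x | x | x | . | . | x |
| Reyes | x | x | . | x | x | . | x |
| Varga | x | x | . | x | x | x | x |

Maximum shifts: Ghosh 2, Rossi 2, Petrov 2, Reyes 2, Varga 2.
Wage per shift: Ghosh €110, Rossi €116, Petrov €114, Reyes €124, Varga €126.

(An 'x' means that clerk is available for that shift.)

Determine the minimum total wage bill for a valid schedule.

Mar 7 can only be covered by Petrov, so that assignment is forced.
Picking the cheapest available clerk for each shift independently would cost €1138, but that ignores the shift limits.
An optimal schedule: Mar 5→Ghosh, Mar 6→Petrov+Reyes, Mar 7→Petrov, Mar 8→Varga, Mar 9→Rossi, Mar 10→Ghosh+Rossi, Mar 11→Reyes+Varga.
Total: 110 + 114 + 124 + 114 + 126 + 116 + 110 + 116 + 124 + 126 = €1180.

€1180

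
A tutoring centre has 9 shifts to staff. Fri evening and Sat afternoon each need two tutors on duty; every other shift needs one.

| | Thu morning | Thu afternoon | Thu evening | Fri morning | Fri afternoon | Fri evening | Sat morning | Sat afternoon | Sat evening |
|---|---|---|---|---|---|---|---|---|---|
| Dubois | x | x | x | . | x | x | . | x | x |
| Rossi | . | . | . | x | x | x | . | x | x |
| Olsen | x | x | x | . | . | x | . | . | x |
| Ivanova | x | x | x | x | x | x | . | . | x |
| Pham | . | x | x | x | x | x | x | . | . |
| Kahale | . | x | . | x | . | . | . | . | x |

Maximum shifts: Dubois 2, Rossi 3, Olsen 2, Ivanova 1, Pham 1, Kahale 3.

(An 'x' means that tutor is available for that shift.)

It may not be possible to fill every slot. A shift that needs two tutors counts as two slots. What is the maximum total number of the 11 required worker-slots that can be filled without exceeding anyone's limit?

Total capacity across all tutors is 2+3+2+1+1+3 = 12, and 11 slots are needed, so at most 11 can be filled.
An assignment achieving 11: Thu morning→Dubois, Thu afternoon→Kahale, Thu evening→Olsen, Fri morning→Rossi, Fri afternoon→Rossi, Fri evening→Olsen+Ivanova, Sat morning→Pham, Sat afternoon→Dubois+Rossi, Sat evening→Kahale.
Loads: Dubois 2/2, Rossi 3/3, Olsen 2/2, Ivanova 1/1, Pham 1/1, Kahale 2/3.

11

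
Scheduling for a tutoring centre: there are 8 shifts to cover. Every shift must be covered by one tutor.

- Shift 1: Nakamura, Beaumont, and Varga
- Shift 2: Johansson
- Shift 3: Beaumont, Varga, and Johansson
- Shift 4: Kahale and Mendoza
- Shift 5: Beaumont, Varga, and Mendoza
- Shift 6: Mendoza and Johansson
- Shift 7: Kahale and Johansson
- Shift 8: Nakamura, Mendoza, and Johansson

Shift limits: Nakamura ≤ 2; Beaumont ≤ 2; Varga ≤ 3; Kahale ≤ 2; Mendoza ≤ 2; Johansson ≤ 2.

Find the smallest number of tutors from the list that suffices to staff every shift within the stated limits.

8 slots to fill and no one can take more than 3, so at least ⌈8/3⌉ = 3 tutors are needed.
Any 3 tutors together have capacity at most 3+2+2 = 7 < 8 slots, so 3 can never suffice.
Nakamura, Beaumont, Kahale, and Johansson alone can cover everything: Shift 1→Nakamura, Shift 2→Johansson, Shift 3→Beaumont, Shift 4→Kahale, Shift 5→Beaumont, Shift 6→Johansson, Shift 7→Kahale, Shift 8→Nakamura.

4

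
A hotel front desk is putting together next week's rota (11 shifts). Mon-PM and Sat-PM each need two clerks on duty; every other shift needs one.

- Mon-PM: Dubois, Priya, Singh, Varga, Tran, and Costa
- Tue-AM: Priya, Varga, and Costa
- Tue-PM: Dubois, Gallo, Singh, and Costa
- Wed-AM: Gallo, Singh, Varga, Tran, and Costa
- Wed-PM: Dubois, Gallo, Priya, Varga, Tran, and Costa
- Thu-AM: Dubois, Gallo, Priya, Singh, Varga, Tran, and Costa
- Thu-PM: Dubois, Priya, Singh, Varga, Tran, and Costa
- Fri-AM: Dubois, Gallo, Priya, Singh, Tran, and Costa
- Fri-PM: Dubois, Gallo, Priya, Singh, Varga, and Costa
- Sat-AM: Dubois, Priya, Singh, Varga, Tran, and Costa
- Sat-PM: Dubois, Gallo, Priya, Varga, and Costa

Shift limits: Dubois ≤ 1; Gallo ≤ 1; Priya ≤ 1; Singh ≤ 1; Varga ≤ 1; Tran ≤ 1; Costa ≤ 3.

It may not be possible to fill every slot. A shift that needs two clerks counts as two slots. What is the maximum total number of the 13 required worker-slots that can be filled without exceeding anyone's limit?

9

Total capacity across all clerks is 1+1+1+1+1+1+3 = 9, and 13 slots are needed, so at most 9 can be filled.
An assignment achieving 9: Mon-PM→Singh+Tran, Tue-AM→Priya, Tue-PM→Dubois, Wed-AM→Gallo, Wed-PM→Costa, Thu-PM→Costa, Sat-PM→Varga+Costa.
Loads: Dubois 1/1, Gallo 1/1, Priya 1/1, Singh 1/1, Varga 1/1, Tran 1/1, Costa 3/3.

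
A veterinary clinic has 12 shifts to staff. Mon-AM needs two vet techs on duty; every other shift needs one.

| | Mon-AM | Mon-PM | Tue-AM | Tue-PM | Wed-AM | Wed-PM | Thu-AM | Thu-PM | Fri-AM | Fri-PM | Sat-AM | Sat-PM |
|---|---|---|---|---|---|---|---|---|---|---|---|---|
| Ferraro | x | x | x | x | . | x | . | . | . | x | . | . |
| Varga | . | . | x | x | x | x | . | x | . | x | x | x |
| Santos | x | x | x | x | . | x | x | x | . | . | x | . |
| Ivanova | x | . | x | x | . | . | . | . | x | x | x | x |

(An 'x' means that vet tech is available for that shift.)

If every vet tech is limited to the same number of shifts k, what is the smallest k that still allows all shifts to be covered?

4

With 4 vet techs and 13 worker-slots to fill, someone must work at least ⌈13/4⌉ = 4 shifts, so k ≥ 4.
k = 4 works: Mon-AM→Ferraro+Santos, Mon-PM→Ferraro, Tue-AM→Santos, Tue-PM→Santos, Wed-AM→Varga, Wed-PM→Ferraro, Thu-AM→Santos, Thu-PM→Varga, Fri-AM→Ivanova, Fri-PM→Ferraro, Sat-AM→Varga, Sat-PM→Varga.
Loads: Ferraro 4, Varga 4, Santos 4, Ivanova 1 — all ≤ 4.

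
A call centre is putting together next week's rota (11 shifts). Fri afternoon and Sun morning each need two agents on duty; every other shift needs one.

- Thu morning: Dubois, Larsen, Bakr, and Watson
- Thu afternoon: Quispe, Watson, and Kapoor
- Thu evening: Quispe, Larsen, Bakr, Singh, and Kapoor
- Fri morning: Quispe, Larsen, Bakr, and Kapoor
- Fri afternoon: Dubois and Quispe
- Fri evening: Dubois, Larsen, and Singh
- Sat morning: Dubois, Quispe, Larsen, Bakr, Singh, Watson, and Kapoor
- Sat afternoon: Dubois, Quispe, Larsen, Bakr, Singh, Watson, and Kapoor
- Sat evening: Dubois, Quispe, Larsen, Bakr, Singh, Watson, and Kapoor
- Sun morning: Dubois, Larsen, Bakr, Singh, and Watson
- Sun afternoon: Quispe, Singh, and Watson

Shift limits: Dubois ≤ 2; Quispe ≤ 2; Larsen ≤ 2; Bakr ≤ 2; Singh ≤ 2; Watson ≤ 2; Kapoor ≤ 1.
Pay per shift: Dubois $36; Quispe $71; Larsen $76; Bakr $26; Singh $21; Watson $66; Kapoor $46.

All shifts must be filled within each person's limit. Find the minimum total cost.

Fri afternoon can only be covered by Dubois and Quispe, so that assignment is forced.
Picking the cheapest available agent for each shift independently would cost $378, but that ignores the shift limits.
An optimal schedule: Thu morning→Larsen, Thu afternoon→Quispe, Thu evening→Bakr, Fri morning→Larsen, Fri afternoon→Dubois+Quispe, Fri evening→Dubois, Sat morning→Bakr, Sat afternoon→Watson, Sat evening→Kapoor, Sun morning→Singh+Watson, Sun afternoon→Singh.
Total: 76 + 71 + 26 + 76 + 36 + 71 + 36 + 26 + 66 + 46 + 21 + 66 + 21 = $638.

$638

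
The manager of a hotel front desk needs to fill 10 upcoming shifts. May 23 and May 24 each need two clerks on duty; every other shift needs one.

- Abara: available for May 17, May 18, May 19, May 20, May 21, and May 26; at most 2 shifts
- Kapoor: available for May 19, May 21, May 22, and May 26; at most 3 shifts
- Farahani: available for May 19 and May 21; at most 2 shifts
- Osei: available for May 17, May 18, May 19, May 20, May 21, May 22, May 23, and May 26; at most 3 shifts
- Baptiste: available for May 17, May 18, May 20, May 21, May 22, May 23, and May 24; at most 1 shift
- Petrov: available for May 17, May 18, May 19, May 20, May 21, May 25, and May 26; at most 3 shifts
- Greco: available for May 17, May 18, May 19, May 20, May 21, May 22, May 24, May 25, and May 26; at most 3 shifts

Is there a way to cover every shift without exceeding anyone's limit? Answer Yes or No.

Total capacity is 17 and 12 slots are needed, so capacity alone doesn't rule it out.
Shifts {May 23, May 24} need 4 worker-slots in total, but the clerks available for any of those shifts (Osei, Baptiste, and Greco) can supply at most 3 among them. So no valid schedule exists.

No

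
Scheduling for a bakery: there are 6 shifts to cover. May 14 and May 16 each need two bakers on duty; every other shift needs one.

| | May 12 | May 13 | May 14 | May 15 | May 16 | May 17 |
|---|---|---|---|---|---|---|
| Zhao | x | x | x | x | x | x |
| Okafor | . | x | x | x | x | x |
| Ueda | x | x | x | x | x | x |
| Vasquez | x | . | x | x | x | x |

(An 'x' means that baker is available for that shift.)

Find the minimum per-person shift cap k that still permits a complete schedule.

2

With 4 bakers and 8 worker-slots to fill, someone must work at least ⌈8/4⌉ = 2 shifts, so k ≥ 2.
k = 2 works: May 12→Zhao, May 13→Zhao, May 14→Ueda+Vasquez, May 15→Okafor, May 16→Ueda+Vasquez, May 17→Okafor.
Loads: Zhao 2, Okafor 2, Ueda 2, Vasquez 2 — all ≤ 2.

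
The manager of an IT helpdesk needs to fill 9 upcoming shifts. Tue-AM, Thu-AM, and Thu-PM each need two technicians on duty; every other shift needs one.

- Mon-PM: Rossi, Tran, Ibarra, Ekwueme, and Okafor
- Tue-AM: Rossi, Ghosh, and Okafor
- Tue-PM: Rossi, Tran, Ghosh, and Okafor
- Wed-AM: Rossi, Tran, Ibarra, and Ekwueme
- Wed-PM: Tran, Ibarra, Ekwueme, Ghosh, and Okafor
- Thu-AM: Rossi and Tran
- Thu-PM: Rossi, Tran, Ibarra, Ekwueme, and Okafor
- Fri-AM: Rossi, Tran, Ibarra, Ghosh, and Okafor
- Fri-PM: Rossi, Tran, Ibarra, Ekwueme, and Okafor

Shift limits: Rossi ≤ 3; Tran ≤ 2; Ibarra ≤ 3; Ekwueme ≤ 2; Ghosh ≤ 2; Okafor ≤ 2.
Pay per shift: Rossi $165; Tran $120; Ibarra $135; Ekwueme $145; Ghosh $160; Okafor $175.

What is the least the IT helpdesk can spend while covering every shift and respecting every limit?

$1750

Thu-AM can only be covered by Rossi and Tran, so that assignment is forced.
Picking the cheapest available technician for each shift independently would cost $1585, but that ignores the shift limits.
An optimal schedule: Mon-PM→Ibarra, Tue-AM→Ghosh+Rossi, Tue-PM→Tran, Wed-AM→Ibarra, Wed-PM→Ibarra, Thu-AM→Tran+Rossi, Thu-PM→Ekwueme+Rossi, Fri-AM→Ghosh, Fri-PM→Ekwueme.
Total: 135 + 160 + 165 + 120 + 135 + 135 + 120 + 165 + 145 + 165 + 160 + 145 = $1750.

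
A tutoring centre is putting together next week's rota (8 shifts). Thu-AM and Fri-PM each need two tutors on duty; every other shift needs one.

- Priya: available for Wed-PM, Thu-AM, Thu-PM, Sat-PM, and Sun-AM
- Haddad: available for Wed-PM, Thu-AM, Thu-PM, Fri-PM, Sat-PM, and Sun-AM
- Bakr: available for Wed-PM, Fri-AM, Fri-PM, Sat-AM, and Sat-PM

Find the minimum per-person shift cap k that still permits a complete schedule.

With 3 tutors and 10 worker-slots to fill, someone must work at least ⌈10/3⌉ = 4 shifts, so k ≥ 4.
k = 4 works: Wed-PM→Priya, Thu-AM→Priya+Haddad, Thu-PM→Priya, Fri-AM→Bakr, Fri-PM→Haddad+Bakr, Sat-AM→Bakr, Sat-PM→Haddad, Sun-AM→Priya.
Loads: Priya 4, Haddad 3, Bakr 3 — all ≤ 4.

4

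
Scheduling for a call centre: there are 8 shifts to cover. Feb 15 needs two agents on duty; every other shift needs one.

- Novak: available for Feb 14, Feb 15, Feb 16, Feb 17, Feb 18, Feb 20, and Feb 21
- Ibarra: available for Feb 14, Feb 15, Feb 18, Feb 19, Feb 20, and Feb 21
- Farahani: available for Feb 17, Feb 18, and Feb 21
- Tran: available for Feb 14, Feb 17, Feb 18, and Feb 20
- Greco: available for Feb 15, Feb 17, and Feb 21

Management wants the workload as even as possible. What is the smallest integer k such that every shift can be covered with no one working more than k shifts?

2

With 5 agents and 9 worker-slots to fill, someone must work at least ⌈9/5⌉ = 2 shifts, so k ≥ 2.
k = 2 works: Feb 14→Novak, Feb 15→Ibarra+Greco, Feb 16→Novak, Feb 17→Farahani, Feb 18→Farahani, Feb 19→Ibarra, Feb 20→Tran, Feb 21→Greco.
Loads: Novak 2, Ibarra 2, Farahani 2, Tran 1, Greco 2 — all ≤ 2.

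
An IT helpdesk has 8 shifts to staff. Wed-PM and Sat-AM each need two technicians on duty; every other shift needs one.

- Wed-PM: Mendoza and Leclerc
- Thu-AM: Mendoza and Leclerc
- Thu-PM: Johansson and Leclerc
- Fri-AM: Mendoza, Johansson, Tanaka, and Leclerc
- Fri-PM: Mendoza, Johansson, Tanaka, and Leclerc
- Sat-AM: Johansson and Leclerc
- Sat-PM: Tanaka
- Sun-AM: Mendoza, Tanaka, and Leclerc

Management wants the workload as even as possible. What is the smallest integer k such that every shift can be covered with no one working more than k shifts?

3

With 4 technicians and 10 worker-slots to fill, someone must work at least ⌈10/4⌉ = 3 shifts, so k ≥ 3.
k = 3 works: Wed-PM→Mendoza+Leclerc, Thu-AM→Mendoza, Thu-PM→Johansson, Fri-AM→Johansson, Fri-PM→Tanaka, Sat-AM→Johansson+Leclerc, Sat-PM→Tanaka, Sun-AM→Mendoza.
Loads: Mendoza 3, Johansson 3, Tanaka 2, Leclerc 2 — all ≤ 3.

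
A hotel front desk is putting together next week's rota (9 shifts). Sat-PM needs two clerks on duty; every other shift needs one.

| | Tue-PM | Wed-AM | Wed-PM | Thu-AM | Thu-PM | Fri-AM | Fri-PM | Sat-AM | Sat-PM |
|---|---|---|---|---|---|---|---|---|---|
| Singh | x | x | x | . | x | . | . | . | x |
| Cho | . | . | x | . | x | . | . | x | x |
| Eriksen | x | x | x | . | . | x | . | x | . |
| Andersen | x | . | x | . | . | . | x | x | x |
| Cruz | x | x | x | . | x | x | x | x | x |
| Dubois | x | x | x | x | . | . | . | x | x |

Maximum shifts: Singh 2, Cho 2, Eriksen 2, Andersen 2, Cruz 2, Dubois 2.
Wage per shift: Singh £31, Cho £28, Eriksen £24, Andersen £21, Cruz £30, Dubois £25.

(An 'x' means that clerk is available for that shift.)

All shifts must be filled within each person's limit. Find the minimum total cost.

£256

Thu-AM can only be covered by Dubois, so that assignment is forced.
Picking the cheapest available clerk for each shift independently would cost £231, but that ignores the shift limits.
An optimal schedule: Tue-PM→Andersen, Wed-AM→Eriksen, Wed-PM→Cruz, Thu-AM→Dubois, Thu-PM→Cho, Fri-AM→Eriksen, Fri-PM→Andersen, Sat-AM→Dubois, Sat-PM→Cho+Cruz.
Total: 21 + 24 + 30 + 25 + 28 + 24 + 21 + 25 + 28 + 30 = £256.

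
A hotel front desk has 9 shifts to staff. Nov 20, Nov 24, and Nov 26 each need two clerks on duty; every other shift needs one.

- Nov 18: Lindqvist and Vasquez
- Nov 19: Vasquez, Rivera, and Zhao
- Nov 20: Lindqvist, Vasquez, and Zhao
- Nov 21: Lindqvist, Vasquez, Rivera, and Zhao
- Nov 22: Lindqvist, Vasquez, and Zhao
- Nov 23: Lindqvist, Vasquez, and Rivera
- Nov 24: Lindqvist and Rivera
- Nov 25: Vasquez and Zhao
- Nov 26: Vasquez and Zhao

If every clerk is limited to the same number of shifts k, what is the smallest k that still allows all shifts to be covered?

3

With 4 clerks and 12 worker-slots to fill, someone must work at least ⌈12/4⌉ = 3 shifts, so k ≥ 3.
k = 3 works: Nov 18→Lindqvist, Nov 19→Vasquez, Nov 20→Lindqvist+Zhao, Nov 21→Rivera, Nov 22→Zhao, Nov 23→Rivera, Nov 24→Lindqvist+Rivera, Nov 25→Vasquez, Nov 26→Vasquez+Zhao.
Loads: Lindqvist 3, Vasquez 3, Rivera 3, Zhao 3 — all ≤ 3.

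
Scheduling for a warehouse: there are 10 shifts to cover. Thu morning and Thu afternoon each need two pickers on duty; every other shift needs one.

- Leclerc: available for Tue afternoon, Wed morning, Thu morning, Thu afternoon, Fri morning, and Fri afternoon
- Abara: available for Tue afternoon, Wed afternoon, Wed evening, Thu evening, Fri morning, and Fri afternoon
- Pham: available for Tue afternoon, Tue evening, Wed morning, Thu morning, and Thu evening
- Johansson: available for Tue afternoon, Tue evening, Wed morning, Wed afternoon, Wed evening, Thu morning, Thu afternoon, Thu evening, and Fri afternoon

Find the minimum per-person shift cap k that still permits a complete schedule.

With 4 pickers and 12 worker-slots to fill, someone must work at least ⌈12/4⌉ = 3 shifts, so k ≥ 3.
k = 3 works: Tue afternoon→Pham, Tue evening→Pham, Wed morning→Leclerc, Wed afternoon→Abara, Wed evening→Abara, Thu morning→Pham+Johansson, Thu afternoon→Leclerc+Johansson, Thu evening→Abara, Fri morning→Leclerc, Fri afternoon→Johansson.
Loads: Leclerc 3, Abara 3, Pham 3, Johansson 3 — all ≤ 3.

3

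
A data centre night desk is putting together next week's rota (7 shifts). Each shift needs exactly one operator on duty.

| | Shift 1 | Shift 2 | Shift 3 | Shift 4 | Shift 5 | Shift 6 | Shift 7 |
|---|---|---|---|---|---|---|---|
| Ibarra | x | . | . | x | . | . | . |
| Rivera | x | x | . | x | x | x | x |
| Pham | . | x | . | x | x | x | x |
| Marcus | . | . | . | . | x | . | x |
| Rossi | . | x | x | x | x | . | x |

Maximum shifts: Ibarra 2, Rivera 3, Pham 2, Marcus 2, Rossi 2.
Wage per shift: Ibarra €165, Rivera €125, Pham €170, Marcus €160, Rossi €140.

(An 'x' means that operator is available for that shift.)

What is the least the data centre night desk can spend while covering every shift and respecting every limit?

Shift 3 can only be covered by Rossi, so that assignment is forced.
Picking the cheapest available operator for each shift independently would cost €890, but that ignores the shift limits.
An optimal schedule: Shift 1→Rivera, Shift 2→Rivera, Shift 3→Rossi, Shift 4→Rossi, Shift 5→Marcus, Shift 6→Rivera, Shift 7→Marcus.
Total: 125 + 125 + 140 + 140 + 160 + 125 + 160 = €975.

€975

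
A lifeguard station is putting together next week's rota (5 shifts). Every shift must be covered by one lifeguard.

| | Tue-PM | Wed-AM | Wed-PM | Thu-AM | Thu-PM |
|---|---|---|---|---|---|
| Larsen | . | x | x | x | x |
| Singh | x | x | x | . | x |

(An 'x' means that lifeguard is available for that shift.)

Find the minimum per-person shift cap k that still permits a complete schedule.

With 2 lifeguards and 5 worker-slots to fill, someone must work at least ⌈5/2⌉ = 3 shifts, so k ≥ 3.
k = 3 works: Tue-PM→Singh, Wed-AM→Larsen, Wed-PM→Larsen, Thu-AM→Larsen, Thu-PM→Singh.
Loads: Larsen 3, Singh 2 — all ≤ 3.

3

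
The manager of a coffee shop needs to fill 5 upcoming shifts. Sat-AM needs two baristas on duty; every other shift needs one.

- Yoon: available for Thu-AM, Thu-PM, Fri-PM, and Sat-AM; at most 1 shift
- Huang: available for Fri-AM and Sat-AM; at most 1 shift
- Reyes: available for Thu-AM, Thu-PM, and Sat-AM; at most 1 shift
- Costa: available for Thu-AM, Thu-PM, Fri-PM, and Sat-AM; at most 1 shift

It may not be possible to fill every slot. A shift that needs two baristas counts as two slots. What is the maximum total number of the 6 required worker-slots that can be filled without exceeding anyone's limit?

4

Total capacity across all baristas is 1+1+1+1 = 4, and 6 slots are needed, so at most 4 can be filled.
An assignment achieving 4: Thu-AM→Reyes, Thu-PM→Costa, Fri-AM→Huang, Fri-PM→Yoon.
Loads: Yoon 1/1, Huang 1/1, Reyes 1/1, Costa 1/1.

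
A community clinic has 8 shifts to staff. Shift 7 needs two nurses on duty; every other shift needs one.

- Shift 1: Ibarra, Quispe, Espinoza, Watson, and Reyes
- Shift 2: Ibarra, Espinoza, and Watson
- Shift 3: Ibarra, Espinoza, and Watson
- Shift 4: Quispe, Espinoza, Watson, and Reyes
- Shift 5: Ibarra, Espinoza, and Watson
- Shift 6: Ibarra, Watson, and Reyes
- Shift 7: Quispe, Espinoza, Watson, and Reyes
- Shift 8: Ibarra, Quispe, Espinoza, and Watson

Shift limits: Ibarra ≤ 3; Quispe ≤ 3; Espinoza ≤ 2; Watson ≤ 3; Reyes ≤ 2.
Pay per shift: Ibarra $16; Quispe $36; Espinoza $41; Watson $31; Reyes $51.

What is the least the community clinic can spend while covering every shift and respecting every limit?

$249

Picking the cheapest available nurse for each shift independently would cost $194, but that ignores the shift limits.
An optimal schedule: Shift 1→Quispe, Shift 2→Ibarra, Shift 3→Ibarra, Shift 4→Watson, Shift 5→Ibarra, Shift 6→Watson, Shift 7→Watson+Quispe, Shift 8→Quispe.
Total: 36 + 16 + 16 + 31 + 16 + 31 + 31 + 36 + 36 = $249.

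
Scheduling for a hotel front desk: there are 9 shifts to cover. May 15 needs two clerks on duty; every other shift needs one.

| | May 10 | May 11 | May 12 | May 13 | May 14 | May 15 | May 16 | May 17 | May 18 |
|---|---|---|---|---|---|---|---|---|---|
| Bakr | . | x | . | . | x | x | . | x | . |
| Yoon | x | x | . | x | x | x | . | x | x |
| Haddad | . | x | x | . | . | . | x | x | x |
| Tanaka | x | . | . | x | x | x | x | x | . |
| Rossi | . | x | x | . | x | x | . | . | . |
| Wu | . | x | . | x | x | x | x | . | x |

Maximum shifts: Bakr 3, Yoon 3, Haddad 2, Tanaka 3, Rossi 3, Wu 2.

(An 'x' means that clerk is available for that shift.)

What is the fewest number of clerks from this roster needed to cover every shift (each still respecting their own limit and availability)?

4

10 slots to fill and no one can take more than 3, so at least ⌈10/3⌉ = 4 clerks are needed.
Bakr, Yoon, Haddad, and Tanaka alone can cover everything: May 10→Yoon, May 11→Bakr, May 12→Haddad, May 13→Yoon, May 14→Bakr, May 15→Bakr+Tanaka, May 16→Haddad, May 17→Tanaka, May 18→Yoon.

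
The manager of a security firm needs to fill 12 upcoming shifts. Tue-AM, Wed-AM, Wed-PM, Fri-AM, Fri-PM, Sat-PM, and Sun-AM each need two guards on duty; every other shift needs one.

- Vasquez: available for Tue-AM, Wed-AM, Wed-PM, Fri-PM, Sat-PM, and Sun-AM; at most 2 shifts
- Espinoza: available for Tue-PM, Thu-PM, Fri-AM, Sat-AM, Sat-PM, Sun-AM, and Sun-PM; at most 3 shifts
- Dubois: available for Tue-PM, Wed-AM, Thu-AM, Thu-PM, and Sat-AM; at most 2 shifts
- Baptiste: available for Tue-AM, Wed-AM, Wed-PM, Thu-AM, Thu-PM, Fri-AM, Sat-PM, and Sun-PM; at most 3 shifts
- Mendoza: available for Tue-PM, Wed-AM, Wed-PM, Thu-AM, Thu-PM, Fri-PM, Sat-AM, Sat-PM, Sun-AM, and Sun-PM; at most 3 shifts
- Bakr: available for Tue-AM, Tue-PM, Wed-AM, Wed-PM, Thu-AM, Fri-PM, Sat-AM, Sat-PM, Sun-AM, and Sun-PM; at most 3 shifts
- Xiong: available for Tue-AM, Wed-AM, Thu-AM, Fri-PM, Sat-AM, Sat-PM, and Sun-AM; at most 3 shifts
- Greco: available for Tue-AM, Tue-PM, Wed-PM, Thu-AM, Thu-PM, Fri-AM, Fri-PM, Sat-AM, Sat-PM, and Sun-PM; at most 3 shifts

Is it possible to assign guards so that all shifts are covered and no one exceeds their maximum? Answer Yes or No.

Yes

One valid schedule: Tue-AM→Vasquez+Baptiste, Tue-PM→Espinoza, Wed-AM→Bakr+Xiong, Wed-PM→Vasquez+Mendoza, Thu-AM→Dubois, Thu-PM→Espinoza, Fri-AM→Espinoza+Baptiste, Fri-PM→Mendoza+Bakr, Sat-AM→Dubois, Sat-PM→Xiong+Greco, Sun-AM→Mendoza+Bakr, Sun-PM→Baptiste.
Loads: Vasquez 2/2, Espinoza 3/3, Dubois 2/2, Baptiste 3/3, Mendoza 3/3, Bakr 3/3, Xiong 2/3, Greco 1/3 — all within limits.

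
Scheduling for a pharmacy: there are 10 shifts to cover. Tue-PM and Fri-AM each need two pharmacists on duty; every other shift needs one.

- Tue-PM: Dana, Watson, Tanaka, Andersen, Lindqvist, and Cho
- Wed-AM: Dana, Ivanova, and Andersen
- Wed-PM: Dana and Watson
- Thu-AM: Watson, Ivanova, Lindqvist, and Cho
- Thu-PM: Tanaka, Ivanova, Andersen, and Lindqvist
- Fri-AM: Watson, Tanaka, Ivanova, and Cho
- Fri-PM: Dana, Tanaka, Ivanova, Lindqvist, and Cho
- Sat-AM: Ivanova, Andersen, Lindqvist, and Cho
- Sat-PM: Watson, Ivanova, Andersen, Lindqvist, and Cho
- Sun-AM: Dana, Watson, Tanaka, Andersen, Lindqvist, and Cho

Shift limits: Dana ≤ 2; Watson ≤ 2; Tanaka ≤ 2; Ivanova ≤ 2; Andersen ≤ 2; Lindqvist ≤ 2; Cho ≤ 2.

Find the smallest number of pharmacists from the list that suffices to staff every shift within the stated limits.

12 slots to fill and no one can take more than 2, so at least ⌈12/2⌉ = 6 pharmacists are needed.
Dana, Watson, Tanaka, Ivanova, Andersen, and Lindqvist alone can cover everything: Tue-PM→Andersen+Lindqvist, Wed-AM→Dana, Wed-PM→Dana, Thu-AM→Watson, Thu-PM→Tanaka, Fri-AM→Watson+Tanaka, Fri-PM→Ivanova, Sat-AM→Ivanova, Sat-PM→Andersen, Sun-AM→Lindqvist.

6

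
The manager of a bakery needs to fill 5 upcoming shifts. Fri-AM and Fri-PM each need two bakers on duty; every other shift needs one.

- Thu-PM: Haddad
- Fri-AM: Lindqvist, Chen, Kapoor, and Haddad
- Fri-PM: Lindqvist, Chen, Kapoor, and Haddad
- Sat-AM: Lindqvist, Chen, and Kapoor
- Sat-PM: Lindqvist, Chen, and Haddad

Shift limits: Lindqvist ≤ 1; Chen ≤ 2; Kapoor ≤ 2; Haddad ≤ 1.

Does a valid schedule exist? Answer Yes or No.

No

Shifts {Thu-PM, Fri-AM, Fri-PM, Sat-AM, Sat-PM} need 7 worker-slots in total, but the bakers available for any of those shifts (Lindqvist, Chen, Kapoor, and Haddad) can supply at most 6 among them. So no valid schedule exists.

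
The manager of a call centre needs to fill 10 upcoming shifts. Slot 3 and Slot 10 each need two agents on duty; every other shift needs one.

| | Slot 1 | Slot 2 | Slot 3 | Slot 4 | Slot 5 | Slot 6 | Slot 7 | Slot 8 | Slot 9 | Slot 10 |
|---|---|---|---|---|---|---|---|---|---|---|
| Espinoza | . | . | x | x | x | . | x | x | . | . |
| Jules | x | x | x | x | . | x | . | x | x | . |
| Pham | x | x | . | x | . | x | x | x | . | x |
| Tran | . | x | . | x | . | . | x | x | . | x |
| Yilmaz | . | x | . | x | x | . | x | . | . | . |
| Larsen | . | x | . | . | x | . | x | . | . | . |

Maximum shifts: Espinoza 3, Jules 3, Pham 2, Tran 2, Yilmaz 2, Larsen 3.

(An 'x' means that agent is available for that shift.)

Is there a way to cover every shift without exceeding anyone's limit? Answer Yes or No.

Slot 3 can only be covered by Espinoza and Jules, so that assignment is forced.
Slot 9 can only be covered by Jules, so that assignment is forced.
Slot 10 can only be covered by Pham and Tran, so that assignment is forced.
One valid schedule: Slot 1→Jules, Slot 2→Tran, Slot 3→Espinoza+Jules, Slot 4→Yilmaz, Slot 5→Espinoza, Slot 6→Pham, Slot 7→Yilmaz, Slot 8→Espinoza, Slot 9→Jules, Slot 10→Pham+Tran.
Loads: Espinoza 3/3, Jules 3/3, Pham 2/2, Tran 2/2, Yilmaz 2/2, Larsen 0/3 — all within limits.

Yes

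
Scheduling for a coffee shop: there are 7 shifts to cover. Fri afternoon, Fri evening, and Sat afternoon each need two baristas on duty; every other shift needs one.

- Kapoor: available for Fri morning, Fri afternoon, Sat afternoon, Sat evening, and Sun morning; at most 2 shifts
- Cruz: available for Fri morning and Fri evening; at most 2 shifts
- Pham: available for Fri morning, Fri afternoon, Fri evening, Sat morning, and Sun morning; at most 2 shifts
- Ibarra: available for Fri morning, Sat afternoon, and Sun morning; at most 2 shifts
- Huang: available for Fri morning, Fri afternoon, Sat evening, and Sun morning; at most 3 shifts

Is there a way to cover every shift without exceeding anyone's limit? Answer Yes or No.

Fri evening can only be covered by Cruz and Pham, so that assignment is forced.
Sat morning can only be covered by Pham, so that assignment is forced.
Sat afternoon can only be covered by Kapoor and Ibarra, so that assignment is forced.
One valid schedule: Fri morning→Cruz, Fri afternoon→Kapoor+Huang, Fri evening→Cruz+Pham, Sat morning→Pham, Sat afternoon→Kapoor+Ibarra, Sat evening→Huang, Sun morning→Ibarra.
Loads: Kapoor 2/2, Cruz 2/2, Pham 2/2, Ibarra 2/2, Huang 2/3 — all within limits.

Yes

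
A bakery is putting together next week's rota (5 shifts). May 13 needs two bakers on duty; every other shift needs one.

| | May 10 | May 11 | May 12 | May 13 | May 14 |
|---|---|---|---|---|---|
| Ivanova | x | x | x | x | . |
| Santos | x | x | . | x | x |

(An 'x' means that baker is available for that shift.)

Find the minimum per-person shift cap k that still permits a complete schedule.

3

With 2 bakers and 6 worker-slots to fill, someone must work at least ⌈6/2⌉ = 3 shifts, so k ≥ 3.
k = 3 works: May 10→Ivanova, May 11→Santos, May 12→Ivanova, May 13→Ivanova+Santos, May 14→Santos.
Loads: Ivanova 3, Santos 3 — all ≤ 3.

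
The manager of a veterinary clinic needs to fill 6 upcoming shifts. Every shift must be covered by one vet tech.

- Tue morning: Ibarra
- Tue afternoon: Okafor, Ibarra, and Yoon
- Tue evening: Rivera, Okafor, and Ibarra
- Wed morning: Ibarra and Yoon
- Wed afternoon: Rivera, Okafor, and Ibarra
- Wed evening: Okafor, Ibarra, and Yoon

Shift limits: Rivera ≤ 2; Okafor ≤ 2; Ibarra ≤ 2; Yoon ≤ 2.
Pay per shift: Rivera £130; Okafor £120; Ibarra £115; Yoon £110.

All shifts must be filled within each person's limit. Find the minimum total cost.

Tue morning can only be covered by Ibarra, so that assignment is forced.
Picking the cheapest available vet tech for each shift independently would cost £675, but that ignores the shift limits.
An optimal schedule: Tue morning→Ibarra, Tue afternoon→Yoon, Tue evening→Ibarra, Wed morning→Yoon, Wed afternoon→Okafor, Wed evening→Okafor.
Total: 115 + 110 + 115 + 110 + 120 + 120 = £690.

£690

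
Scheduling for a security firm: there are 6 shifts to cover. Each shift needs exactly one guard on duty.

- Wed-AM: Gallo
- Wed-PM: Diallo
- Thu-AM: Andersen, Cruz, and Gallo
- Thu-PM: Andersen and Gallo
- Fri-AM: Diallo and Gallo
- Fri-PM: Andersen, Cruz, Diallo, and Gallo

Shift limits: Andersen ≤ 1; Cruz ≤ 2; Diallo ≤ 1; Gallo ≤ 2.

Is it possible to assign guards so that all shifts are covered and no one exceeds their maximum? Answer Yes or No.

Wed-AM can only be covered by Gallo, so that assignment is forced.
Wed-PM can only be covered by Diallo, so that assignment is forced.
One valid schedule: Wed-AM→Gallo, Wed-PM→Diallo, Thu-AM→Cruz, Thu-PM→Andersen, Fri-AM→Gallo, Fri-PM→Cruz.
Loads: Andersen 1/1, Cruz 2/2, Diallo 1/1, Gallo 2/2 — all within limits.

Yes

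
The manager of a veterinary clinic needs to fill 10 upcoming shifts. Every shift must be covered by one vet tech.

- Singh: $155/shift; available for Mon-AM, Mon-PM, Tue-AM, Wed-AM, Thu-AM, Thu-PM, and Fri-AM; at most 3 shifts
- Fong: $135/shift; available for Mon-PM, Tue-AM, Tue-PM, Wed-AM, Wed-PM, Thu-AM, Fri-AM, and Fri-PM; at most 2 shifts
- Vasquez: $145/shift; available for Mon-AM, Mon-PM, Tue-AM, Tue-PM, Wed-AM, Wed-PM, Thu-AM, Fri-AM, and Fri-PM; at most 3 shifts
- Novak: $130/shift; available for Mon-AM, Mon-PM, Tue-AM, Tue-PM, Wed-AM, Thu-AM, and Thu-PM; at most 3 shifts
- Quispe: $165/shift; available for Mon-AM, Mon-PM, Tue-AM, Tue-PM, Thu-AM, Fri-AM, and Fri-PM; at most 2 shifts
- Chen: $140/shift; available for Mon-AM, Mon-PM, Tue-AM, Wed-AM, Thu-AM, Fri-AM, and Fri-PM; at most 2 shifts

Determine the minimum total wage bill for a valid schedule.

$1375

Picking the cheapest available vet tech for each shift independently would cost $1315, but that ignores the shift limits.
An optimal schedule: Mon-AM→Novak, Mon-PM→Vasquez, Tue-AM→Vasquez, Tue-PM→Novak, Wed-AM→Chen, Wed-PM→Fong, Thu-AM→Vasquez, Thu-PM→Novak, Fri-AM→Chen, Fri-PM→Fong.
Total: 130 + 145 + 145 + 130 + 140 + 135 + 145 + 130 + 140 + 135 = $1375.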